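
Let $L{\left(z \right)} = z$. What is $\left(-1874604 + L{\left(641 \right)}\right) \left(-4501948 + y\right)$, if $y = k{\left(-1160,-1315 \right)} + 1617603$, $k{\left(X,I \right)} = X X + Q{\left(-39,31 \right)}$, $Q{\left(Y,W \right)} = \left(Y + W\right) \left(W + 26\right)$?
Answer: $2884405723563$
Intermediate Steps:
$Q{\left(Y,W \right)} = \left(26 + W\right) \left(W + Y\right)$ ($Q{\left(Y,W \right)} = \left(W + Y\right) \left(26 + W\right) = \left(26 + W\right) \left(W + Y\right)$)
$k{\left(X,I \right)} = -456 + X^{2}$ ($k{\left(X,I \right)} = X X + \left(31^{2} + 26 \cdot 31 + 26 \left(-39\right) + 31 \left(-39\right)\right) = X^{2} + \left(961 + 806 - 1014 - 1209\right) = X^{2} - 456 = -456 + X^{2}$)
$y = 2962747$ ($y = \left(-456 + \left(-1160\right)^{2}\right) + 1617603 = \left(-456 + 1345600\right) + 1617603 = 1345144 + 1617603 = 2962747$)
$\left(-1874604 + L{\left(641 \right)}\right) \left(-4501948 + y\right) = \left(-1874604 + 641\right) \left(-4501948 + 2962747\right) = \left(-1873963\right) \left(-1539201\right) = 2884405723563$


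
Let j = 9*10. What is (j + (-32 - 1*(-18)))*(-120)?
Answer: -9120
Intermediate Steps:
j = 90
(j + (-32 - 1*(-18)))*(-120) = (90 + (-32 - 1*(-18)))*(-120) = (90 + (-32 + 18))*(-120) = (90 - 14)*(-120) = 76*(-120) = -9120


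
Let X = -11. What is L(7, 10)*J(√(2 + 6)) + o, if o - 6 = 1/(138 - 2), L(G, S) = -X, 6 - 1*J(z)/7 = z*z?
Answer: -20127/136 ≈ -147.99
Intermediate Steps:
J(z) = 42 - 7*z² (J(z) = 42 - 7*z*z = 42 - 7*z²)
L(G, S) = 11 (L(G, S) = -1*(-11) = 11)
o = 817/136 (o = 6 + 1/(138 - 2) = 6 + 1/136 = 817/136 ≈ 6.0074)
L(7, 10)*J(√(2 + 6)) + o = 11*(42 - 7*(√(2 + 6))²) + 817/136 = 11*(42 - 7*(√8)²) + 817/136 = 11*(42 - 7*(2*√2)²) + 817/136 = 11*(42 - 7*8) + 817/136 = 11*(42 - 56) + 817/136 = 11*(-14) + 817/136 = -154 + 817/136 = -20127/136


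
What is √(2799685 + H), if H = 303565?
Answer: 5*√124130 ≈ 1761.6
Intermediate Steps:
√(2799685 + H) = √(2799685 + 303565) = √3103250 = 5*√124130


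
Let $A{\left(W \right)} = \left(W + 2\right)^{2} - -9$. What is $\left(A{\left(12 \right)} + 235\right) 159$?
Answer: $69960$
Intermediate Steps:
$A{\left(W \right)} = 9 + \left(2 + W\right)^{2}$ ($A{\left(W \right)} = \left(2 + W\right)^{2} + 9 = 9 + \left(2 + W\right)^{2}$)
$\left(A{\left(12 \right)} + 235\right) 159 = \left(\left(9 + \left(2 + 12\right)^{2}\right) + 235\right) 159 = \left(\left(9 + 14^{2}\right) + 235\right) 159 = \left(\left(9 + 196\right) + 235\right) 159 = \left(205 + 235\right) 159 = 440 \cdot 159 = 69960$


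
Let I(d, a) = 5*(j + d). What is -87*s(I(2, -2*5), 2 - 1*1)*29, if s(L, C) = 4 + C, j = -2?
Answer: -12615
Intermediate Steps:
I(d, a) = -10 + 5*d (I(d, a) = 5*(-2 + d) = -10 + 5*d)
-87*s(I(2, -2*5), 2 - 1*1)*29 = -87*(4 + (2 - 1*1))*29 = -87*(4 + (2 - 1))*29 = -87*(4 + 1)*29 = -87*5*29 = -435*29 = -12615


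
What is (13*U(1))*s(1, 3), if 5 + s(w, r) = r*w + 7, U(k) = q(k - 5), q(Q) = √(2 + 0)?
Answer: 65*√2 ≈ 91.924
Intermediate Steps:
q(Q) = √2
U(k) = √2
s(w, r) = 2 + r*w (s(w, r) = -5 + (r*w + 7) = -5 + (7 + r*w) = 2 + r*w)
(13*U(1))*s(1, 3) = (13*√2)*(2 + 3*1) = (13*√2)*(2 + 3) = (13*√2)*5 = 65*√2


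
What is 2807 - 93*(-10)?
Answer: 3737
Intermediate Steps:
2807 - 93*(-10) = 2807 - 1*(-930) = 2807 + 930 = 3737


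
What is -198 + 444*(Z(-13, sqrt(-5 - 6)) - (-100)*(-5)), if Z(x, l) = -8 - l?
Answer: -225750 - 444*I*sqrt(11) ≈ -2.2575e+5 - 1472.6*I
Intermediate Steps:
-198 + 444*(Z(-13, sqrt(-5 - 6)) - (-100)*(-5)) = -198 + 444*((-8 - sqrt(-5 - 6)) - (-100)*(-5)) = -198 + 444*((-8 - sqrt(-11)) - 1*500) = -198 + 444*((-8 - I*sqrt(11)) - 500) = -198 + 444*(-508 - I*sqrt(11)) = -198 + (-225552 - 444*I*sqrt(11)) = -225750 - 444*I*sqrt(11)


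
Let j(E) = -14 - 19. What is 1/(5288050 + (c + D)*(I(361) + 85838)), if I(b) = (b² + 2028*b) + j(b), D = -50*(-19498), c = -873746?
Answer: 1/95922950086 ≈ 1.0425e-11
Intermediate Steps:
j(E) = -33
D = 974900
I(b) = -33 + b² + 2028*b (I(b) = (b² + 2028*b) - 33 = -33 + b² + 2028*b)
1/(5288050 + (c + D)*(I(361) + 85838)) = 1/(5288050 + (-873746 + 974900)*((-33 + 361² + 2028*361) + 85838)) = 1/(5288050 + 101154*((-33 + 130321 + 732108) + 85838)) = 1/(5288050 + 101154*(862396 + 85838)) = 1/(5288050 + 101154*948234) = 1/(5288050 + 95917662036) = 1/95922950086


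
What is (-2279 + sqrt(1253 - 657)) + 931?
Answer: -1348 + 2*sqrt(149) ≈ -1323.6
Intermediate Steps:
(-2279 + sqrt(1253 - 657)) + 931 = (-2279 + sqrt(596)) + 931 = (-2279 + 2*sqrt(149)) + 931 = -1348 + 2*sqrt(149)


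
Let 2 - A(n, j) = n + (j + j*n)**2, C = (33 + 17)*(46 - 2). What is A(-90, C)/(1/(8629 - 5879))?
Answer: -105428509747000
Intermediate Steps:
C = 2200 (C = 50*44 = 2200)
A(n, j) = 2 - n - (j + j*n)**2 (A(n, j) = 2 - (n + (j + j*n)**2) = 2 + (-n - (j + j*n)**2) = 2 - n - (j + j*n)**2)
A(-90, C)/(1/(8629 - 5879)) = (2 - 1*(-90) - 1*2200**2*(1 - 90)**2)/(1/(8629 - 5879)) = (2 + 90 - 1*4840000*(-89)**2)/(1/2750) = (2 + 90 - 1*4840000*7921)/(1/2750) = (2 + 90 - 38337640000)*2750 = -38337639908*2750 = -105428509747000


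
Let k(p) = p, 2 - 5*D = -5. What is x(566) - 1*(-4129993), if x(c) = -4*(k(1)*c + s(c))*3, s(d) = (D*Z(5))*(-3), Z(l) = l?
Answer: 4123453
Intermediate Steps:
D = 7/5 (D = ⅖ - ⅕*(-5) = ⅖ + 1 = 7/5 ≈ 1.4000)
s(d) = -21 (s(d) = ((7/5)*5)*(-3) = 7*(-3) = -21)
x(c) = 252 - 12*c (x(c) = -4*(1*c - 21)*3 = -4*(c - 21)*3 = -4*(-21 + c)*3 = (84 - 4*c)*3 = 252 - 12*c)
x(566) - 1*(-4129993) = (252 - 12*566) - 1*(-4129993) = (252 - 6792) + 4129993 = -6540 + 4129993 = 4123453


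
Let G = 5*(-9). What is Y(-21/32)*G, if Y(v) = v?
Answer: 945/32 ≈ 29.531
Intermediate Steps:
G = -45
Y(-21/32)*G = -21/32*(-45) = 945/32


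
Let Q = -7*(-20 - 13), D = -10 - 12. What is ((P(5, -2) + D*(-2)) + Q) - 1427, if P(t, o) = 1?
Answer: -1151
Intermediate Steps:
D = -22
Q = 231 (Q = -7*(-33) = 231)
((P(5, -2) + D*(-2)) + Q) - 1427 = ((1 - 22*(-2)) + 231) - 1427 = ((1 + 44) + 231) - 1427 = (45 + 231) - 1427 = 276 - 1427 = -1151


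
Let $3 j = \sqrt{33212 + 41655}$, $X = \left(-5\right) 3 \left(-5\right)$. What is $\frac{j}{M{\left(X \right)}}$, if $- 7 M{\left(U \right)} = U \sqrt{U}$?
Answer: $- \frac{91 \sqrt{1329}}{3375} \approx -0.98295$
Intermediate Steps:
$X = 75$ ($X = \left(-15\right) \left(-5\right) = 75$)
$M{\left(U \right)} = - \frac{U^{\frac{3}{2}}}{7}$ ($M{\left(U \right)} = - \frac{U \sqrt{U}}{7} = - \frac{U^{\frac{3}{2}}}{7}$)
$j = \frac{13 \sqrt{443}}{3}$ ($j = \frac{\sqrt{33212 + 41655}}{3} = \frac{\sqrt{74867}}{3} = \frac{13 \sqrt{443}}{3} \approx 91.206$)
$\frac{j}{M{\left(X \right)}} = \frac{\frac{13}{3} \sqrt{443}}{\left(- \frac{1}{7}\right) 75^{\frac{3}{2}}} = \frac{\frac{13}{3} \sqrt{443}}{\left(- \frac{1}{7}\right) 375 \sqrt{3}} = \frac{\frac{13}{3} \sqrt{443}}{\left(- \frac{375}{7}\right) \sqrt{3}} = \frac{13 \sqrt{443}}{3} \left(- \frac{7 \sqrt{3}}{1125}\right) = - \frac{91 \sqrt{1329}}{3375}$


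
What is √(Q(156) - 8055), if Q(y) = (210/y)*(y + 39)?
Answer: I*√31170/2 ≈ 88.275*I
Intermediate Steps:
Q(y) = 210*(39 + y)/y (Q(y) = (210/y)*(39 + y) = 210*(39 + y)/y)
√(Q(156) - 8055) = √((210 + 8190/156) - 8055) = √((210 + 8190*(1/156)) - 8055) = √((210 + 105/2) - 8055) = √(525/2 - 8055) = √(-15585/2) = I*√31170/2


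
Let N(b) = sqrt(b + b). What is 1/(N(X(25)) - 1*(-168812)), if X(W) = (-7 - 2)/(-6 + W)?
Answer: 1603714/270726167777 - 3*I*sqrt(38)/541452335554 ≈ 5.9237e-6 - 3.4155e-11*I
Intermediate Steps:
X(W) = -9/(-6 + W)
N(b) = sqrt(2)*sqrt(b) (N(b) = sqrt(2*b) = sqrt(2)*sqrt(b))
1/(N(X(25)) - 1*(-168812)) = 1/(sqrt(2)*sqrt(-9/(-6 + 25)) - 1*(-168812)) = 1/(sqrt(2)*sqrt(-9/19) + 168812) = 1/(sqrt(2)*(3*I*sqrt(19)/19) + 168812) = 1/(3*I*sqrt(38)/19 + 168812) = 1/(168812 + 3*I*sqrt(38)/19)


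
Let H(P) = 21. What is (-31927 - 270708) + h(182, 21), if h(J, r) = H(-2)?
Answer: -302614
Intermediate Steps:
h(J, r) = 21
(-31927 - 270708) + h(182, 21) = (-31927 - 270708) + 21 = -302635 + 21 = -302614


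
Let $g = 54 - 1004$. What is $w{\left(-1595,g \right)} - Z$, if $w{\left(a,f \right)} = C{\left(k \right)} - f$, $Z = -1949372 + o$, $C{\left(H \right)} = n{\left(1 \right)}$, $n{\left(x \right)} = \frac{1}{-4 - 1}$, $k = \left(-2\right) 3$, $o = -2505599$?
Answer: $\frac{22279604}{5} \approx 4.4559 \cdot 10^{6}$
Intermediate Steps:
$g = -950$
$k = -6$
$n{\left(x \right)} = - \frac{1}{5}$ ($n{\left(x \right)} = \frac{1}{-5} = - \frac{1}{5}$)
$C{\left(H \right)} = - \frac{1}{5}$
$Z = -4454971$ ($Z = -1949372 - 2505599 = -4454971$)
$w{\left(a,f \right)} = - \frac{1}{5} - f$
$w{\left(-1595,g \right)} - Z = \left(- \frac{1}{5} - -950\right) - -4454971 = \left(- \frac{1}{5} + 950\right) + 4454971 = \frac{4749}{5} + 4454971 = \frac{22279604}{5}$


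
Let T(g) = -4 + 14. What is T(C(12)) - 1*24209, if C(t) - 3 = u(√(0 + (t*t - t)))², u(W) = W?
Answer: -24199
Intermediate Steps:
C(t) = 3 + t² - t (C(t) = 3 + (√(0 + (t*t - t)))² = 3 + (√(0 + (t² - t)))² = 3 + (√(t² - t))² = 3 + (t² - t) = 3 + t² - t)
T(g) = 10
T(C(12)) - 1*24209 = 10 - 1*24209 = 10 - 24209 = -24199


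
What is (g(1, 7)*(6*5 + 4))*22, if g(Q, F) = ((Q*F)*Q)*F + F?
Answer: 41888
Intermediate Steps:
g(Q, F) = F + F**2*Q**2 (g(Q, F) = ((F*Q)*Q)*F + F = (F*Q**2)*F + F = F**2*Q**2 + F = F + F**2*Q**2)
(g(1, 7)*(6*5 + 4))*22 = ((7*(1 + 7*1**2))*(6*5 + 4))*22 = ((7*(1 + 7*1))*(30 + 4))*22 = ((7*(1 + 7))*34)*22 = ((7*8)*34)*22 = (56*34)*22 = 1904*22 = 41888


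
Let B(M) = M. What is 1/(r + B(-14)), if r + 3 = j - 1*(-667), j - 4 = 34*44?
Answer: 1/2150 ≈ 0.00046512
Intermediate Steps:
j = 1500 (j = 4 + 34*44 = 4 + 1496 = 1500)
r = 2164 (r = -3 + (1500 - 1*(-667)) = -3 + (1500 + 667) = -3 + 2167 = 2164)
1/(r + B(-14)) = 1/(2164 - 14) = 1/2150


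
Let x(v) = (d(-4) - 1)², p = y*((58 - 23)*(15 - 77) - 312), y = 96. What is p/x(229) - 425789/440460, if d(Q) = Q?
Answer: -20991985969/2202300 ≈ -9531.8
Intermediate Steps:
p = -238272 (p = 96*((58 - 23)*(15 - 77) - 312) = 96*(35*(-62) - 312) = 96*(-2170 - 312) = 96*(-2482) = -238272)
x(v) = 25 (x(v) = (-4 - 1)² = (-5)² = 25)
p/x(229) - 425789/440460 = -238272/25 - 425789/440460 = -20991985969/2202300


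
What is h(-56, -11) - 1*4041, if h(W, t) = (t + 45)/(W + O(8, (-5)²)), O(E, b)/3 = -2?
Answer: -125288/31 ≈ -4041.5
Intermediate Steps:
O(E, b) = -6 (O(E, b) = 3*(-2) = -6)
h(W, t) = (45 + t)/(-6 + W) (h(W, t) = (t + 45)/(W - 6) = (45 + t)/(-6 + W))
h(-56, -11) - 1*4041 = (45 - 11)/(-6 - 56) - 1*4041 = 34/(-62) - 4041 = -1/62*34 - 4041 = -17/31 - 4041 = -125288/31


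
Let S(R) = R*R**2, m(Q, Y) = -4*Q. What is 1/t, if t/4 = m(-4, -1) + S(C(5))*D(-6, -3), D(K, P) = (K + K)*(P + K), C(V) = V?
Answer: 1/54064 ≈ 1.8497e-5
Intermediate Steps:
D(K, P) = 2*K*(K + P) (D(K, P) = (2*K)*(K + P) = 2*K*(K + P))
S(R) = R**3
t = 54064 (t = 4*(-4*(-4) + 5**3*(2*(-6)*(-6 - 3))) = 4*(16 + 125*(2*(-6)*(-9))) = 4*(16 + 125*108) = 4*(16 + 13500) = 4*13516 = 54064)
1/t = 1/54064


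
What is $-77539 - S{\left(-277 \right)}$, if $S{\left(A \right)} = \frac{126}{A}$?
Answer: $- \frac{21478177}{277} \approx -77539.0$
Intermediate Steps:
$-77539 - S{\left(-277 \right)} = -77539 - \frac{126}{-277} = -77539 - 126 \left(- \frac{1}{277}\right) = -77539 - - \frac{126}{277} = -77539 + \frac{126}{277} = - \frac{21478177}{277}$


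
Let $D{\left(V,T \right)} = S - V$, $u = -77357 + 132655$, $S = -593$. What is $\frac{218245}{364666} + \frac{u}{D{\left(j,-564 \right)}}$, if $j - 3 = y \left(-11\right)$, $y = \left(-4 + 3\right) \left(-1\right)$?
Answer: $- \frac{20037627143}{213329610} \approx -93.928$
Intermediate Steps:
$y = 1$ ($y = \left(-1\right) \left(-1\right) = 1$)
$u = 55298$
$j = -8$ ($j = 3 + 1 \left(-11\right) = 3 - 11 = -8$)
$D{\left(V,T \right)} = -593 - V$
$\frac{218245}{364666} + \frac{u}{D{\left(j,-564 \right)}} = \frac{218245}{364666} + \frac{55298}{-593 - -8} = 218245 \cdot \frac{1}{364666} + \frac{55298}{-593 + 8} = \frac{218245}{364666} + \frac{55298}{-585} = \frac{218245}{364666} + 55298 \left(- \frac{1}{585}\right) = \frac{218245}{364666} - \frac{55298}{585} = - \frac{20037627143}{213329610}$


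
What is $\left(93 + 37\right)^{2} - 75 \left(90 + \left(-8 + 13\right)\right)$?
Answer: $9775$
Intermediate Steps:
$\left(93 + 37\right)^{2} - 75 \left(90 + \left(-8 + 13\right)\right) = 130^{2} - 75 \left(90 + 5\right) = 16900 - 7125 = 9775$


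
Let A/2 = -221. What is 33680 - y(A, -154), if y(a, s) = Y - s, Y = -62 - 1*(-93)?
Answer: 33495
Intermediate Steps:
A = -442 (A = 2*(-221) = -442)
Y = 31 (Y = -62 + 93 = 31)
y(a, s) = 31 - s
33680 - y(A, -154) = 33680 - (31 - 1*(-154)) = 33680 - (31 + 154) = 33680 - 1*185 = 33680 - 185 = 33495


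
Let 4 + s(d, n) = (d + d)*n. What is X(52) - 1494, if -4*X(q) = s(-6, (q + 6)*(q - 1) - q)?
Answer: 7225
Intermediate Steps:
s(d, n) = -4 + 2*d*n (s(d, n) = -4 + (d + d)*n = -4 + (2*d)*n = -4 + 2*d*n)
X(q) = 1 - 3*q + 3*(-1 + q)*(6 + q) (X(q) = -(-4 + 2*(-6)*((q + 6)*(q - 1) - q))/4 = -(-4 + 2*(-6)*((6 + q)*(-1 + q) - q))/4 = -(-4 + 2*(-6)*((-1 + q)*(6 + q) - q))/4 = -(-4 + 2*(-6)*(-q + (-1 + q)*(6 + q)))/4 = -(-4 + (12*q - 12*(-1 + q)*(6 + q)))/4 = -(-4 + 12*q - 12*(-1 + q)*(6 + q))/4 = 1 - 3*q + 3*(-1 + q)*(6 + q))
X(52) - 1494 = (-17 + 3*52² + 12*52) - 1494 = (-17 + 3*2704 + 624) - 1494 = (-17 + 8112 + 624) - 1494 = 8719 - 1494 = 7225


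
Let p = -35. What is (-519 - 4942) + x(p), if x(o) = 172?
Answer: -5289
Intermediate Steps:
(-519 - 4942) + x(p) = (-519 - 4942) + 172 = -5461 + 172 = -5289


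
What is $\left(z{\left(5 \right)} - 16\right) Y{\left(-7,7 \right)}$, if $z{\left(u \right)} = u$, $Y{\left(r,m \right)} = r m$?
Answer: $539$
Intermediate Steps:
$Y{\left(r,m \right)} = m r$
$\left(z{\left(5 \right)} - 16\right) Y{\left(-7,7 \right)} = \left(5 - 16\right) 7 \left(-7\right) = \left(-11\right) \left(-49\right) = 539$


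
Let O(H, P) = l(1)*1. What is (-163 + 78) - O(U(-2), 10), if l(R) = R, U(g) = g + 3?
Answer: -86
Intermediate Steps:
U(g) = 3 + g
O(H, P) = 1 (O(H, P) = 1*1 = 1)
(-163 + 78) - O(U(-2), 10) = (-163 + 78) - 1*1 = -85 - 1 = -86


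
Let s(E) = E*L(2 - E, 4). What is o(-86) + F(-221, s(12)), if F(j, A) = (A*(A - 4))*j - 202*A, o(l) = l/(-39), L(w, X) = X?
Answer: -18581386/39 ≈ -4.7645e+5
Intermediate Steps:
s(E) = 4*E (s(E) = E*4 = 4*E)
o(l) = -l/39 (o(l) = l*(-1/39) = -l/39)
F(j, A) = -202*A + A*j*(-4 + A) (F(j, A) = (A*(-4 + A))*j - 202*A = A*j*(-4 + A) - 202*A = -202*A + A*j*(-4 + A))
o(-86) + F(-221, s(12)) = -1/39*(-86) + (4*12)*(-202 - 4*(-221) + (4*12)*(-221)) = 86/39 + 48*(-202 + 884 + 48*(-221)) = 86/39 + 48*(-202 + 884 - 10608) = 86/39 + 48*(-9926) = 86/39 - 476448 = -18581386/39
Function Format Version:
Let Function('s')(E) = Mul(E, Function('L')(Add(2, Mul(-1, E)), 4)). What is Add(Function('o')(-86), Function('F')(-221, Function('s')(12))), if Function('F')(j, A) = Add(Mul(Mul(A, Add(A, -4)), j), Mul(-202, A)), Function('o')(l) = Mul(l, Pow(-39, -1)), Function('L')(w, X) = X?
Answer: Rational(-18581386, 39) ≈ -4.7645e+5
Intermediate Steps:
Function('s')(E) = Mul(4, E) (Function('s')(E) = Mul(E, 4) = Mul(4, E))
Function('o')(l) = Mul(Rational(-1, 39), l) (Function('o')(l) = Mul(l, Rational(-1, 39)) = Mul(Rational(-1, 39), l))
Function('F')(j, A) = Add(Mul(-202, A), Mul(A, j, Add(-4, A))) (Function('F')(j, A) = Add(Mul(Mul(A, Add(-4, A)), j), Mul(-202, A)) = Add(Mul(A, j, Add(-4, A)), Mul(-202, A)) = Add(Mul(-202, A), Mul(A, j, Add(-4, A))))
Add(Function('o')(-86), Function('F')(-221, Function('s')(12))) = Add(Mul(Rational(-1, 39), -86), Mul(Mul(4, 12), Add(-202, Mul(-4, -221), Mul(Mul(4, 12), -221)))) = Add(Rational(86, 39), Mul(48, Add(-202, 884, Mul(48, -221)))) = Add(Rational(86, 39), Mul(48, Add(-202, 884, -10608))) = Add(Rational(86, 39), Mul(48, -9926)) = Add(Rational(86, 39), -476448) = Rational(-18581386, 39)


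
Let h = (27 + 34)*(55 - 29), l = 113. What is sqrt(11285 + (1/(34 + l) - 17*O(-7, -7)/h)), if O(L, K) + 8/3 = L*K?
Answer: sqrt(1390865574878)/11102 ≈ 106.23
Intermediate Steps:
O(L, K) = -8/3 + K*L (O(L, K) = -8/3 + L*K = -8/3 + K*L)
h = 1586 (h = 61*26 = 1586)
sqrt(11285 + (1/(34 + l) - 17*O(-7, -7)/h)) = sqrt(11285 + (1/(34 + 113) - 17*(-8/3 - 7*(-7))/1586)) = sqrt(11285 + (1/147 - 17*(-8/3 + 49)/1586)) = sqrt(11285 + (1/147 - 2363/(3*1586))) = sqrt(11285 + (1/147 - 17*139/4758)) = sqrt(11285 + (1/147 - 2363/4758)) = sqrt(11285 - 38067/77714) = sqrt(876964423/77714) = sqrt(1390865574878)/11102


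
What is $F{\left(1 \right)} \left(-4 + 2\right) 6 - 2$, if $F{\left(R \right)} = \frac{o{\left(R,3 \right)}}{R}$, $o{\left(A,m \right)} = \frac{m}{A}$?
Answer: $-38$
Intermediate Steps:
$F{\left(R \right)} = \frac{3}{R^{2}}$ ($F{\left(R \right)} = \frac{3 \frac{1}{R}}{R} = \frac{3}{R^{2}}$)
$F{\left(1 \right)} \left(-4 + 2\right) 6 - 2 = 3 \cdot 1^{-2} \left(-4 + 2\right) 6 - 2 = 3 \cdot 1 \left(\left(-2\right) 6\right) - 2 = 3 \left(-12\right) - 2 = -36 - 2 = -38$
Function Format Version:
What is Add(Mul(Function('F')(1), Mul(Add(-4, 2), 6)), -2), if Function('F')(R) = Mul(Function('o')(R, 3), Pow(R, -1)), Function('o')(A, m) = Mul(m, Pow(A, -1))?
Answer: -38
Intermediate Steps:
Function('F')(R) = Mul(3, Pow(R, -2)) (Function('F')(R) = Mul(Mul(3, Pow(R, -1)), Pow(R, -1)) = Mul(3, Pow(R, -2)))
Add(Mul(Function('F')(1), Mul(Add(-4, 2), 6)), -2) = Add(Mul(Mul(3, Pow(1, -2)), Mul(Add(-4, 2), 6)), -2) = Add(Mul(Mul(3, 1), Mul(-2, 6)), -2) = Add(Mul(3, -12), -2) = Add(-36, -2) = -38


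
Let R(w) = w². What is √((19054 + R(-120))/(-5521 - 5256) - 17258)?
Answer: 2*I*√501192252210/10777 ≈ 131.38*I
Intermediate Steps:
√((19054 + R(-120))/(-5521 - 5256) - 17258) = √((19054 + (-120)²)/(-5521 - 5256) - 17258) = √((19054 + 14400)/(-10777) - 17258) = √(33454*(-1/10777) - 17258) = √(-33454/10777 - 17258) = √(-186022920/10777) = 2*I*√501192252210/10777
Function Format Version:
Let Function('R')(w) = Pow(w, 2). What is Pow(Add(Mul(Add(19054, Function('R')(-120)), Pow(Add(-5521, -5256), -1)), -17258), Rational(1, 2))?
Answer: Mul(Rational(2, 10777), I, Pow(501192252210, Rational(1, 2))) ≈ Mul(131.38, I)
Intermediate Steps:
Pow(Add(Mul(Add(19054, Function('R')(-120)), Pow(Add(-5521, -5256), -1)), -17258), Rational(1, 2)) = Pow(Add(Mul(Add(19054, Pow(-120, 2)), Pow(Add(-5521, -5256), -1)), -17258), Rational(1, 2)) = Pow(Add(Mul(Add(19054, 14400), Pow(-10777, -1)), -17258), Rational(1, 2)) = Pow(Add(Mul(33454, Rational(-1, 10777)), -17258), Rational(1, 2)) = Pow(Add(Rational(-33454, 10777), -17258), Rational(1, 2)) = Pow(Rational(-186022920, 10777), Rational(1, 2)) = Mul(Rational(2, 10777), I, Pow(501192252210, Rational(1, 2)))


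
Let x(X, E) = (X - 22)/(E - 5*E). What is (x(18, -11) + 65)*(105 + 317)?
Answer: 301308/11 ≈ 27392.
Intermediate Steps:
x(X, E) = -(-22 + X)/(4*E) (x(X, E) = (-22 + X)/((-4*E)) = (-22 + X)*(-1/(4*E)) = -(-22 + X)/(4*E))
(x(18, -11) + 65)*(105 + 317) = ((¼)*(22 - 1*18)/(-11) + 65)*(105 + 317) = ((¼)*(-1/11)*(22 - 18) + 65)*422 = ((¼)*(-1/11)*4 + 65)*422 = (-1/11 + 65)*422 = (714/11)*422 = 301308/11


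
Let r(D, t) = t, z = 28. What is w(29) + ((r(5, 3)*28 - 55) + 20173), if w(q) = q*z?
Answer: 21014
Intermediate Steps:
w(q) = 28*q (w(q) = q*28 = 28*q)
w(29) + ((r(5, 3)*28 - 55) + 20173) = 28*29 + ((3*28 - 55) + 20173) = 812 + ((84 - 55) + 20173) = 812 + (29 + 20173) = 812 + 20202 = 21014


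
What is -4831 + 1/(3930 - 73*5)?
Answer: -17222514/3565 ≈ -4831.0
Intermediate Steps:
-4831 + 1/(3930 - 73*5) = -4831 + 1/(3930 - 365) = -4831 + 1/3565 = -17222514/3565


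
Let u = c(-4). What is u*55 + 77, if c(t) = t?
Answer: -143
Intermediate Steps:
u = -4
u*55 + 77 = -4*55 + 77 = -220 + 77 = -143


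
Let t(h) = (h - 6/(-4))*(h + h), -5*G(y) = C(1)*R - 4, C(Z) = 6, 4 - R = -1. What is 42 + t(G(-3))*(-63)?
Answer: -59556/25 ≈ -2382.2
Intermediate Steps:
R = 5 (R = 4 - 1*(-1) = 4 + 1 = 5)
G(y) = -26/5 (G(y) = -(6*5 - 4)/5 = -(30 - 4)/5 = -⅕*26 = -26/5)
t(h) = 2*h*(3/2 + h) (t(h) = (h - 6*(-¼))*(2*h) = (h + 3/2)*(2*h) = (3/2 + h)*(2*h) = 2*h*(3/2 + h))
42 + t(G(-3))*(-63) = 42 - 26*(3 + 2*(-26/5))/5*(-63) = 42 - 26*(3 - 52/5)/5*(-63) = 42 - 26/5*(-37/5)*(-63) = 42 + (962/25)*(-63) = 42 - 60606/25 = -59556/25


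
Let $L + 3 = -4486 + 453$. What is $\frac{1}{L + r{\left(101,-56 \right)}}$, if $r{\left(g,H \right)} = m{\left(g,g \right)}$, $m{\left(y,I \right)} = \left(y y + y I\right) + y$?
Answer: $\frac{1}{16467} \approx 6.0728 \cdot 10^{-5}$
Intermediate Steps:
$m{\left(y,I \right)} = y + y^{2} + I y$ ($m{\left(y,I \right)} = \left(y^{2} + I y\right) + y = y + y^{2} + I y$)
$r{\left(g,H \right)} = g \left(1 + 2 g\right)$ ($r{\left(g,H \right)} = g \left(1 + g + g\right) = g \left(1 + 2 g\right)$)
$L = -4036$ ($L = -3 + \left(-4486 + 453\right) = -3 - 4033 = -4036$)
$\frac{1}{L + r{\left(101,-56 \right)}} = \frac{1}{-4036 + 101 \left(1 + 2 \cdot 101\right)} = \frac{1}{-4036 + 101 \left(1 + 202\right)} = \frac{1}{-4036 + 101 \cdot 203} = \frac{1}{-4036 + 20503} = \frac{1}{16467}$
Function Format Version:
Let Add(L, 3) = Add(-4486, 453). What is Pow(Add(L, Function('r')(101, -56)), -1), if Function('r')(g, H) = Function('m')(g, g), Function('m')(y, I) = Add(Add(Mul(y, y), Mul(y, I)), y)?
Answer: Rational(1, 16467) ≈ 6.0728e-5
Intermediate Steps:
Function('m')(y, I) = Add(y, Pow(y, 2), Mul(I, y)) (Function('m')(y, I) = Add(Add(Pow(y, 2), Mul(I, y)), y) = Add(y, Pow(y, 2), Mul(I, y)))
Function('r')(g, H) = Mul(g, Add(1, Mul(2, g))) (Function('r')(g, H) = Mul(g, Add(1, g, g)) = Mul(g, Add(1, Mul(2, g))))
L = -4036 (L = Add(-3, Add(-4486, 453)) = Add(-3, -4033) = -4036)
Pow(Add(L, Function('r')(101, -56)), -1) = Pow(Add(-4036, Mul(101, Add(1, Mul(2, 101)))), -1) = Pow(Add(-4036, Mul(101, Add(1, 202))), -1) = Pow(Add(-4036, Mul(101, 203)), -1) = Pow(Add(-4036, 20503), -1) = Pow(16467, -1) = Rational(1, 16467)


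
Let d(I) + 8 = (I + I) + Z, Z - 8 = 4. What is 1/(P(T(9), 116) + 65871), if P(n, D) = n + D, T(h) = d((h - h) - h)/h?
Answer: 9/593869 ≈ 1.5155e-5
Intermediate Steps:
Z = 12 (Z = 8 + 4 = 12)
d(I) = 4 + 2*I (d(I) = -8 + ((I + I) + 12) = -8 + (2*I + 12) = -8 + (12 + 2*I) = 4 + 2*I)
T(h) = (4 - 2*h)/h (T(h) = (4 + 2*((h - h) - h))/h = (4 + 2*(0 - h))/h = (4 + 2*(-h))/h = (4 - 2*h)/h)
P(n, D) = D + n
1/(P(T(9), 116) + 65871) = 1/((116 + (-2 + 4/9)) + 65871) = 1/((116 - 14/9) + 65871) = 1/(1030/9 + 65871) = 1/(593869/9) = 9/593869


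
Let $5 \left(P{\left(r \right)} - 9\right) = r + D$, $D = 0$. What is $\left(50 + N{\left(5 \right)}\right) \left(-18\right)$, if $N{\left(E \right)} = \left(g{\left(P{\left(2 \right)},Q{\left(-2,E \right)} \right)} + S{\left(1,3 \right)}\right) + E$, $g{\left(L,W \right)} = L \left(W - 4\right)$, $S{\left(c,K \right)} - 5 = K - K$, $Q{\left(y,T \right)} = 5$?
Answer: $- \frac{6246}{5} \approx -1249.2$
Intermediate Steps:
$P{\left(r \right)} = 9 + \frac{r}{5}$ ($P{\left(r \right)} = 9 + \frac{r + 0}{5} = 9 + \frac{r}{5}$)
$S{\left(c,K \right)} = 5$ ($S{\left(c,K \right)} = 5 + \left(K - K\right) = 5 + 0 = 5$)
$g{\left(L,W \right)} = L \left(-4 + W\right)$
$N{\left(E \right)} = \frac{72}{5} + E$ ($N{\left(E \right)} = \left(\left(9 + \frac{1}{5} \cdot 2\right) \left(-4 + 5\right) + 5\right) + E = \left(\left(9 + \frac{2}{5}\right) 1 + 5\right) + E = \left(\frac{47}{5} \cdot 1 + 5\right) + E = \left(\frac{47}{5} + 5\right) + E = \frac{72}{5} + E$)
$\left(50 + N{\left(5 \right)}\right) \left(-18\right) = \left(50 + \left(\frac{72}{5} + 5\right)\right) \left(-18\right) = \left(50 + \frac{97}{5}\right) \left(-18\right) = \frac{347}{5} \left(-18\right) = - \frac{6246}{5}$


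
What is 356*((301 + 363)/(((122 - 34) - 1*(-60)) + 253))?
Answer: 236384/401 ≈ 589.49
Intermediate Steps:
356*((301 + 363)/(((122 - 34) - 1*(-60)) + 253)) = 356*(664/((88 + 60) + 253)) = 356*(664/(148 + 253)) = 356*(664/401) = 236384/401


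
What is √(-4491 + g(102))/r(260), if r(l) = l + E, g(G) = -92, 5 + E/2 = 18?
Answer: I*√4583/286 ≈ 0.23671*I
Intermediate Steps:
E = 26 (E = -10 + 2*18 = -10 + 36 = 26)
r(l) = 26 + l (r(l) = l + 26 = 26 + l)
√(-4491 + g(102))/r(260) = √(-4491 - 92)/(26 + 260) = √(-4583)/286 = (I*√4583)*(1/286) = I*√4583/286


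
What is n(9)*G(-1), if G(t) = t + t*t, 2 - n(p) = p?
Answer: 0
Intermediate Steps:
n(p) = 2 - p
G(t) = t + t²
n(9)*G(-1) = (2 - 1*9)*(-(1 - 1)) = (2 - 9)*(-1*0) = -7*0 = 0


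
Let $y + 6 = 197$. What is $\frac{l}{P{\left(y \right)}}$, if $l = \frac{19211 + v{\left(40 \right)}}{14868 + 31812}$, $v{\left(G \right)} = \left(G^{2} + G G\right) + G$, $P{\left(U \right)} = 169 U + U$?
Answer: $\frac{22451}{1515699600} \approx 1.4812 \cdot 10^{-5}$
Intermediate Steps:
$y = 191$ ($y = -6 + 197 = 191$)
$P{\left(U \right)} = 170 U$
$v{\left(G \right)} = G + 2 G^{2}$ ($v{\left(G \right)} = \left(G^{2} + G^{2}\right) + G = 2 G^{2} + G = G + 2 G^{2}$)
$l = \frac{22451}{46680}$ ($l = \frac{19211 + 40 \left(1 + 2 \cdot 40\right)}{14868 + 31812} = \frac{19211 + 40 \left(1 + 80\right)}{46680} = \left(19211 + 40 \cdot 81\right) \frac{1}{46680} = \left(19211 + 3240\right) \frac{1}{46680} = 22451 \cdot \frac{1}{46680} = \frac{22451}{46680} \approx 0.48096$)
$\frac{l}{P{\left(y \right)}} = \frac{22451}{46680 \cdot 170 \cdot 191} = \frac{22451}{46680 \cdot 32470} = \frac{22451}{46680} \cdot \frac{1}{32470} = \frac{22451}{1515699600}$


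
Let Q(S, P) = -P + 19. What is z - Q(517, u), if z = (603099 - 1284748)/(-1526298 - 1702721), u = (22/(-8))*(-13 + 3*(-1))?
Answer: 81407124/3229019 ≈ 25.211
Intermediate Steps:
u = 44 (u = (22*(-1/8))*(-13 - 3) = -11/4*(-16) = 44)
Q(S, P) = 19 - P
z = 681649/3229019 (z = -681649/(-3229019) = -681649*(-1/3229019) = 681649/3229019 ≈ 0.21110)
z - Q(517, u) = 681649/3229019 - (19 - 1*44) = 681649/3229019 - (19 - 44) = 681649/3229019 - 1*(-25) = 681649/3229019 + 25 = 81407124/3229019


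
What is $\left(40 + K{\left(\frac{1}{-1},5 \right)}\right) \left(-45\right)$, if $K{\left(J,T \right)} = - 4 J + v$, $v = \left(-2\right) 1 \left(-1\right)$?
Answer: $-2070$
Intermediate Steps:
$v = 2$ ($v = \left(-2\right) \left(-1\right) = 2$)
$K{\left(J,T \right)} = 2 - 4 J$ ($K{\left(J,T \right)} = - 4 J + 2 = 2 - 4 J$)
$\left(40 + K{\left(\frac{1}{-1},5 \right)}\right) \left(-45\right) = \left(40 - \left(-2 + \frac{4}{-1}\right)\right) \left(-45\right) = \left(40 + \left(2 - -4\right)\right) \left(-45\right) = \left(40 + \left(2 + 4\right)\right) \left(-45\right) = \left(40 + 6\right) \left(-45\right) = 46 \left(-45\right) = -2070$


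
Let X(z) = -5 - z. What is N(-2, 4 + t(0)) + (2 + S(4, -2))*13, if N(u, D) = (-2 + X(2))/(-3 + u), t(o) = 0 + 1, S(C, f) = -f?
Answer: 269/5 ≈ 53.800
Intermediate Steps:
t(o) = 1
N(u, D) = -9/(-3 + u) (N(u, D) = (-2 + (-5 - 1*2))/(-3 + u) = (-2 + (-5 - 2))/(-3 + u) = (-2 - 7)/(-3 + u) = -9/(-3 + u))
N(-2, 4 + t(0)) + (2 + S(4, -2))*13 = -9/(-3 - 2) + (2 - 1*(-2))*13 = -9/(-5) + (2 + 2)*13 = -9*(-⅕) + 4*13 = 9/5 + 52 = 269/5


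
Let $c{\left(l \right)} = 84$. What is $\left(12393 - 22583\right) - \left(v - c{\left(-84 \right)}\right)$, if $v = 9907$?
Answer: $-20013$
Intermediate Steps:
$\left(12393 - 22583\right) - \left(v - c{\left(-84 \right)}\right) = \left(12393 - 22583\right) + \left(84 - 9907\right) = -10190 + \left(84 - 9907\right) = -10190 - 9823 = -20013$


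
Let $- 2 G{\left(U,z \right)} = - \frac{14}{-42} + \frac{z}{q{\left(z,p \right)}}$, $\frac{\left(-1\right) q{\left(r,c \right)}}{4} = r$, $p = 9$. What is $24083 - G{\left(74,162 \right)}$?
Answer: $\frac{577993}{24} \approx 24083.0$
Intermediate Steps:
$q{\left(r,c \right)} = - 4 r$
$G{\left(U,z \right)} = - \frac{1}{24}$ ($G{\left(U,z \right)} = - \frac{- \frac{14}{-42} + \frac{z}{\left(-4\right) z}}{2} = - \frac{\left(-14\right) \left(- \frac{1}{42}\right) + z \left(- \frac{1}{4 z}\right)}{2} = - \frac{\frac{1}{3} - \frac{1}{4}}{2} = \left(- \frac{1}{2}\right) \frac{1}{12} = - \frac{1}{24}$)
$24083 - G{\left(74,162 \right)} = 24083 - - \frac{1}{24} = 24083 + \frac{1}{24} = \frac{577993}{24}$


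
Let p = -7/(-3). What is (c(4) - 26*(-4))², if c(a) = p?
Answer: 101761/9 ≈ 11307.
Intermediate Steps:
p = 7/3 (p = -7*(-⅓) = 7/3 ≈ 2.3333)
c(a) = 7/3
(c(4) - 26*(-4))² = (7/3 - 26*(-4))² = (7/3 + 104)² = (319/3)² = 101761/9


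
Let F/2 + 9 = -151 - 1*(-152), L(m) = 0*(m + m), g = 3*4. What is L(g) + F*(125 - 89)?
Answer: -576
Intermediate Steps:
g = 12
L(m) = 0 (L(m) = 0*(2*m) = 0)
F = -16 (F = -18 + 2*(-151 - 1*(-152)) = -18 + 2*(-151 + 152) = -18 + 2*1 = -18 + 2 = -16)
L(g) + F*(125 - 89) = 0 - 16*(125 - 89) = 0 - 16*36 = 0 - 576 = -576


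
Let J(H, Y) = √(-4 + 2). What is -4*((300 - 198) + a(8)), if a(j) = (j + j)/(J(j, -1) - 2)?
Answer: -1160/3 + 32*I*√2/3 ≈ -386.67 + 15.085*I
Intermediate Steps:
J(H, Y) = I*√2 (J(H, Y) = √(-2) = I*√2)
a(j) = 2*j/(-2 + I*√2) (a(j) = (j + j)/(I*√2 - 2) = (2*j)/(-2 + I*√2) = 2*j/(-2 + I*√2))
-4*((300 - 198) + a(8)) = -4*((300 - 198) + (-⅔*8 - ⅓*I*8*√2)) = -4*(102 + (-16/3 - 8*I*√2/3)) = -4*(290/3 - 8*I*√2/3) = -1160/3 + 32*I*√2/3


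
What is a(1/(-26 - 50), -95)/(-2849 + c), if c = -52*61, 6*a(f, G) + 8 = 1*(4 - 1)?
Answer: 5/36126 ≈ 0.00013840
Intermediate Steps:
a(f, G) = -5/6 (a(f, G) = -4/3 + (1*(4 - 1))/6 = -4/3 + (1*3)/6 = -4/3 + (1/6)*3 = -4/3 + 1/2 = -5/6)
c = -3172
a(1/(-26 - 50), -95)/(-2849 + c) = -5/(6*(-2849 - 3172)) = -5/6/(-6021) = -5/6*(-1/6021) = 5/36126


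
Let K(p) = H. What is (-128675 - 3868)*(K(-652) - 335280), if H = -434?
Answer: 44496540702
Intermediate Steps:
K(p) = -434
(-128675 - 3868)*(K(-652) - 335280) = (-128675 - 3868)*(-434 - 335280) = -132543*(-335714) = 44496540702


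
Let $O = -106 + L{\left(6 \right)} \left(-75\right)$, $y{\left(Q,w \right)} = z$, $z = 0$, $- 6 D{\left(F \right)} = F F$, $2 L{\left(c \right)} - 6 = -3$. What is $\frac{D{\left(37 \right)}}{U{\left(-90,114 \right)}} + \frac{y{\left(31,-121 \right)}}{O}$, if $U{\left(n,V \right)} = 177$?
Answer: $- \frac{1369}{1062} \approx -1.2891$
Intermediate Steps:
$L{\left(c \right)} = \frac{3}{2}$ ($L{\left(c \right)} = 3 + \frac{1}{2} \left(-3\right) = 3 - \frac{3}{2} = \frac{3}{2}$)
$D{\left(F \right)} = - \frac{F^{2}}{6}$ ($D{\left(F \right)} = - \frac{F F}{6} = - \frac{F^{2}}{6}$)
$y{\left(Q,w \right)} = 0$
$O = - \frac{437}{2}$ ($O = -106 + \frac{3}{2} \left(-75\right) = -106 - \frac{225}{2} = - \frac{437}{2} \approx -218.5$)
$\frac{D{\left(37 \right)}}{U{\left(-90,114 \right)}} + \frac{y{\left(31,-121 \right)}}{O} = \frac{\left(- \frac{1}{6}\right) 37^{2}}{177} + \frac{0}{- \frac{437}{2}} = \left(- \frac{1}{6}\right) 1369 \cdot \frac{1}{177} + 0 \left(- \frac{2}{437}\right) = \left(- \frac{1369}{6}\right) \frac{1}{177} + 0 = - \frac{1369}{1062} + 0 = - \frac{1369}{1062}$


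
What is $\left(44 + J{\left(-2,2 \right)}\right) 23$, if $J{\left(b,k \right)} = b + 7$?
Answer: $1127$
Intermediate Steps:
$J{\left(b,k \right)} = 7 + b$
$\left(44 + J{\left(-2,2 \right)}\right) 23 = \left(44 + \left(7 - 2\right)\right) 23 = \left(44 + 5\right) 23 = 49 \cdot 23 = 1127$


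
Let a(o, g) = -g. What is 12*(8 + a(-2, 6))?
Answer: 24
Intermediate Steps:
12*(8 + a(-2, 6)) = 12*(8 - 1*6) = 12*(8 - 6) = 12*2 = 24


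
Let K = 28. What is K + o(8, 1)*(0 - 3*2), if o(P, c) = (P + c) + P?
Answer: -74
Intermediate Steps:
o(P, c) = c + 2*P
K + o(8, 1)*(0 - 3*2) = 28 + (1 + 2*8)*(0 - 3*2) = 28 + (1 + 16)*(0 - 6) = 28 + 17*(-6) = 28 - 102 = -74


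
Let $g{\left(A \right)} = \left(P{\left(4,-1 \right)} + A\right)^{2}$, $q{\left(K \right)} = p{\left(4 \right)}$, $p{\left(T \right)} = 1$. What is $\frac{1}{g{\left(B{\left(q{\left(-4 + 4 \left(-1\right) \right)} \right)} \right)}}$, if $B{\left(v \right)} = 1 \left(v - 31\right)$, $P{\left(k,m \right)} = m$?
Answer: $\frac{1}{961} \approx 0.0010406$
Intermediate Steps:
$q{\left(K \right)} = 1$
$B{\left(v \right)} = -31 + v$ ($B{\left(v \right)} = 1 \left(-31 + v\right) = -31 + v$)
$g{\left(A \right)} = \left(-1 + A\right)^{2}$
$\frac{1}{g{\left(B{\left(q{\left(-4 + 4 \left(-1\right) \right)} \right)} \right)}} = \frac{1}{\left(-1 + \left(-31 + 1\right)\right)^{2}} = \frac{1}{\left(-1 - 30\right)^{2}} = \frac{1}{\left(-31\right)^{2}} = \frac{1}{961}$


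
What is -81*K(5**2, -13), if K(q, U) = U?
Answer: 1053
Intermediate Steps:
-81*K(5**2, -13) = -81*(-13) = 1053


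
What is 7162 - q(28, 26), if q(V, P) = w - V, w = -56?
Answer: 7246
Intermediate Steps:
q(V, P) = -56 - V
7162 - q(28, 26) = 7162 - (-56 - 1*28) = 7162 - (-56 - 28) = 7162 - 1*(-84) = 7162 + 84 = 7246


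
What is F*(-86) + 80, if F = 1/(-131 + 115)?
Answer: 683/8 ≈ 85.375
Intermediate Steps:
F = -1/16 (F = 1/(-16) = -1/16 ≈ -0.062500)
F*(-86) + 80 = -1/16*(-86) + 80 = 43/8 + 80 = 683/8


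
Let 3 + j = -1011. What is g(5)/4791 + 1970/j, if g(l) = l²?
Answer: -522940/269893 ≈ -1.9376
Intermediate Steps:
j = -1014 (j = -3 - 1011 = -1014)
g(5)/4791 + 1970/j = 5²/4791 + 1970/(-1014) = 25*(1/4791) + 1970*(-1/1014) = 25/4791 - 985/507 = -522940/269893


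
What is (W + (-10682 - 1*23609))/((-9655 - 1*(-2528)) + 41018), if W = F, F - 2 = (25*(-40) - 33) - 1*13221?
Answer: -1471/1027 ≈ -1.4323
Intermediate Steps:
F = -14252 (F = 2 + ((25*(-40) - 33) - 1*13221) = 2 + ((-1000 - 33) - 13221) = 2 + (-1033 - 13221) = 2 - 14254 = -14252)
W = -14252
(W + (-10682 - 1*23609))/((-9655 - 1*(-2528)) + 41018) = (-14252 + (-10682 - 1*23609))/((-9655 - 1*(-2528)) + 41018) = (-14252 + (-10682 - 23609))/((-9655 + 2528) + 41018) = (-14252 - 34291)/(-7127 + 41018) = -48543/33891 = -48543*1/33891 = -1471/1027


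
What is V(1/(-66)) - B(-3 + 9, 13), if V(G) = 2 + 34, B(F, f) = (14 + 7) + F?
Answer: 9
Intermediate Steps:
B(F, f) = 21 + F
V(G) = 36
V(1/(-66)) - B(-3 + 9, 13) = 36 - (21 + (-3 + 9)) = 36 - (21 + 6) = 36 - 1*27 = 36 - 27 = 9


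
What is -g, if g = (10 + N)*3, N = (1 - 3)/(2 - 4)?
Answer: -33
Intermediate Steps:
N = 1 (N = -2/(-2) = -2*(-½) = 1)
g = 33 (g = (10 + 1)*3 = 11*3 = 33)
-g = -1*33 = -33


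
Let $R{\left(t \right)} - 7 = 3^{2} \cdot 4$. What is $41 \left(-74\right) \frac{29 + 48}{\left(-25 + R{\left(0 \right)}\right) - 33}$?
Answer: $\frac{233618}{15} \approx 15575.0$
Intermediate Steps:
$R{\left(t \right)} = 43$ ($R{\left(t \right)} = 7 + 3^{2} \cdot 4 = 7 + 9 \cdot 4 = 7 + 36 = 43$)
$41 \left(-74\right) \frac{29 + 48}{\left(-25 + R{\left(0 \right)}\right) - 33} = 41 \left(-74\right) \frac{29 + 48}{\left(-25 + 43\right) - 33} = - 3034 \frac{77}{18 - 33} = - 3034 \frac{77}{-15} = - 3034 \cdot 77 \left(- \frac{1}{15}\right) = \left(-3034\right) \left(- \frac{77}{15}\right) = \frac{233618}{15}$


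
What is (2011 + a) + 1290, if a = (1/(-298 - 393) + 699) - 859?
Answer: 2170430/691 ≈ 3141.0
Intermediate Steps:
a = -110561/691 (a = (1/(-691) + 699) - 859 = (-1/691 + 699) - 859 = 483008/691 - 859 = -110561/691 ≈ -160.00)
(2011 + a) + 1290 = (2011 - 110561/691) + 1290 = 1279040/691 + 1290 = 2170430/691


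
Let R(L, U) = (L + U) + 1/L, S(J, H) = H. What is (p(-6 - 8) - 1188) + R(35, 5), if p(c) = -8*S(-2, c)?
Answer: -36259/35 ≈ -1036.0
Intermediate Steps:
R(L, U) = L + U + 1/L
p(c) = -8*c
(p(-6 - 8) - 1188) + R(35, 5) = (-8*(-6 - 8) - 1188) + (35 + 5 + 1/35) = (-8*(-14) - 1188) + (35 + 5 + 1/35) = (112 - 1188) + 1401/35 = -1076 + 1401/35 = -36259/35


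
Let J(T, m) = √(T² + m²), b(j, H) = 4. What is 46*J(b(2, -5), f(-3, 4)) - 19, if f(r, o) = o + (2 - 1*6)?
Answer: 165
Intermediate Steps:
f(r, o) = -4 + o (f(r, o) = o + (2 - 6) = o - 4 = -4 + o)
46*J(b(2, -5), f(-3, 4)) - 19 = 46*√(4² + (-4 + 4)²) - 19 = 46*√(16 + 0²) - 19 = 46*√(16 + 0) - 19 = 46*√16 - 19 = 46*4 - 19 = 184 - 19 = 165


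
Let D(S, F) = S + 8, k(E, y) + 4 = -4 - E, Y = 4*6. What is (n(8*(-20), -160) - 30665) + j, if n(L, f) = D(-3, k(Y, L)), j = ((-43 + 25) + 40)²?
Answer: -30176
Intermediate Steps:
Y = 24
k(E, y) = -8 - E (k(E, y) = -4 + (-4 - E) = -8 - E)
D(S, F) = 8 + S
j = 484 (j = (-18 + 40)² = 22² = 484)
n(L, f) = 5 (n(L, f) = 8 - 3 = 5)
(n(8*(-20), -160) - 30665) + j = (5 - 30665) + 484 = -30660 + 484 = -30176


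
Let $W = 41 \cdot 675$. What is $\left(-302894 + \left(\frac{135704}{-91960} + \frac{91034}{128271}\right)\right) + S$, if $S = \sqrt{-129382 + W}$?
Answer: $- \frac{1765260094841}{5827965} + i \sqrt{101707} \approx -3.029 \cdot 10^{5} + 318.92 i$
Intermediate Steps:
$W = 27675$
$S = i \sqrt{101707}$ ($S = \sqrt{-129382 + 27675} = \sqrt{-101707} = i \sqrt{101707} \approx 318.92 i$)
$\left(-302894 + \left(\frac{135704}{-91960} + \frac{91034}{128271}\right)\right) + S = \left(-302894 + \left(\frac{135704}{-91960} + \frac{91034}{128271}\right)\right) + i \sqrt{101707} = \left(-302894 + \left(135704 \left(- \frac{1}{91960}\right) + 91034 \cdot \frac{1}{128271}\right)\right) + i \sqrt{101707} = \left(-302894 + \left(- \frac{16963}{11495} + \frac{3958}{5577}\right)\right) + i \sqrt{101707} = \left(-302894 - \frac{4464131}{5827965}\right) + i \sqrt{101707} = - \frac{1765260094841}{5827965} + i \sqrt{101707}$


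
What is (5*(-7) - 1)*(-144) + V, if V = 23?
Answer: 5207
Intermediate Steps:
(5*(-7) - 1)*(-144) + V = (5*(-7) - 1)*(-144) + 23 = (-35 - 1)*(-144) + 23 = -36*(-144) + 23 = 5184 + 23 = 5207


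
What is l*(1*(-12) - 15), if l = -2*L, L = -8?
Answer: -432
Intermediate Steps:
l = 16 (l = -2*(-8) = 16)
l*(1*(-12) - 15) = 16*(1*(-12) - 15) = 16*(-12 - 15) = 16*(-27) = -432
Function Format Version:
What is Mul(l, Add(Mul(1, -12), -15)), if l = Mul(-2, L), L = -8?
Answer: -432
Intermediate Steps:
l = 16 (l = Mul(-2, -8) = 16)
Mul(l, Add(Mul(1, -12), -15)) = Mul(16, Add(Mul(1, -12), -15)) = Mul(16, Add(-12, -15)) = Mul(16, -27) = -432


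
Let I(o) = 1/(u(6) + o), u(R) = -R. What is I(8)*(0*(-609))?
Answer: 0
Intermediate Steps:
I(o) = 1/(-6 + o) (I(o) = 1/(-1*6 + o) = 1/(-6 + o))
I(8)*(0*(-609)) = (0*(-609))/(-6 + 8) = 0/2 = (½)*0 = 0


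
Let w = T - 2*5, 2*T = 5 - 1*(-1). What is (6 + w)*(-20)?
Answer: 20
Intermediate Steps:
T = 3 (T = (5 - 1*(-1))/2 = (5 + 1)/2 = (1/2)*6 = 3)
w = -7 (w = 3 - 2*5 = 3 - 10 = -7)
(6 + w)*(-20) = (6 - 7)*(-20) = -1*(-20) = 20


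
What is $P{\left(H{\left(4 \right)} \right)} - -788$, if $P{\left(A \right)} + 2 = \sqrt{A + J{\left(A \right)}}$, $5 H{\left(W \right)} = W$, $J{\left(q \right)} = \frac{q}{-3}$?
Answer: $786 + \frac{2 \sqrt{30}}{15} \approx 786.73$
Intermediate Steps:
$J{\left(q \right)} = - \frac{q}{3}$ ($J{\left(q \right)} = q \left(- \frac{1}{3}\right) = - \frac{q}{3}$)
$H{\left(W \right)} = \frac{W}{5}$
$P{\left(A \right)} = -2 + \frac{\sqrt{6} \sqrt{A}}{3}$ ($P{\left(A \right)} = -2 + \sqrt{A - \frac{A}{3}} = -2 + \sqrt{\frac{2 A}{3}} = -2 + \frac{\sqrt{6} \sqrt{A}}{3}$)
$P{\left(H{\left(4 \right)} \right)} - -788 = \left(-2 + \frac{\sqrt{6} \sqrt{\frac{1}{5} \cdot 4}}{3}\right) - -788 = \left(-2 + \frac{\sqrt{6} \sqrt{\frac{4}{5}}}{3}\right) + 788 = \left(-2 + \frac{\sqrt{6} \frac{2 \sqrt{5}}{5}}{3}\right) + 788 = \left(-2 + \frac{2 \sqrt{30}}{15}\right) + 788 = 786 + \frac{2 \sqrt{30}}{15}$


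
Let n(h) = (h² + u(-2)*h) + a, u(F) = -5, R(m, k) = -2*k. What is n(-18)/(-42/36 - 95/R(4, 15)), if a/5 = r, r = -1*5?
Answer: 389/2 ≈ 194.50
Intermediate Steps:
r = -5
a = -25 (a = 5*(-5) = -25)
n(h) = -25 + h² - 5*h (n(h) = (h² - 5*h) - 25 = -25 + h² - 5*h)
n(-18)/(-42/36 - 95/R(4, 15)) = (-25 + (-18)² - 5*(-18))/(-42/36 - 95/((-2*15))) = (-25 + 324 + 90)/(-42*1/36 - 95/(-30)) = 389/(-7/6 - 95*(-1/30)) = 389/(-7/6 + 19/6) = 389/2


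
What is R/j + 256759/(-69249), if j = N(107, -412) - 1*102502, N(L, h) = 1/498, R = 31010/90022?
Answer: -16855372707703379/4545961959261723 ≈ -3.7078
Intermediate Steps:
R = 15505/45011 (R = 31010*(1/90022) = 15505/45011 ≈ 0.34447)
N(L, h) = 1/498
j = -51045995/498 (j = 1/498 - 1*102502 = 1/498 - 102502 = -51045995/498 ≈ -1.0250e+5)
R/j + 256759/(-69249) = 15505/(45011*(-51045995/498)) + 256759/(-69249) = (15505/45011)*(-498/51045995) + 256759*(-1/69249) = -220614/65646608027 - 256759/69249 = -16855372707703379/4545961959261723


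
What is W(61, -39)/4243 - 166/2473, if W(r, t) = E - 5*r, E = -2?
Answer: -1463549/10492939 ≈ -0.13948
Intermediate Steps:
W(r, t) = -2 - 5*r
W(61, -39)/4243 - 166/2473 = (-2 - 5*61)/4243 - 166/2473 = (-2 - 305)*(1/4243) - 166*1/2473 = -307*1/4243 - 166/2473 = -307/4243 - 166/2473 = -1463549/10492939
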